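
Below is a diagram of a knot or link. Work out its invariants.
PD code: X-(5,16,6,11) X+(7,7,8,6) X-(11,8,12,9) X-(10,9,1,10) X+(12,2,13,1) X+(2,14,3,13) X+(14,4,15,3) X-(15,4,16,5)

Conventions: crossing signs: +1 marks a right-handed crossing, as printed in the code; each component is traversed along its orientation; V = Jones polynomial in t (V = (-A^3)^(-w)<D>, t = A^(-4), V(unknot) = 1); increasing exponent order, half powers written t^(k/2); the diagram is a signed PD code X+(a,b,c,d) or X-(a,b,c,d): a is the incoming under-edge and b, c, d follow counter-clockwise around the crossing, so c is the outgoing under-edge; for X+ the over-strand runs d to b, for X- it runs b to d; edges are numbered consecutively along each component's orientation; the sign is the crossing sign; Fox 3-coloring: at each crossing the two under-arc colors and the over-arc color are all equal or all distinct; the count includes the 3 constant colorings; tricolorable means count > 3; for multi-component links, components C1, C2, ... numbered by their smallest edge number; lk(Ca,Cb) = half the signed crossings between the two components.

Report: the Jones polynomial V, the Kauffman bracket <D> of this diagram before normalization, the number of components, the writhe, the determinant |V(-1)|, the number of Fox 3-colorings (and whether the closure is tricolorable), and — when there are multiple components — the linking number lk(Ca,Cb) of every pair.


Jones polynomial: V(t) = -t^(-1/2) - t^(1/2)
<D> = -A^-2 - A^2; writhe 0
components 2, writhe 0 (8 crossings)
linking number lk(C1,C2) = 0
3-colorings: 9 of 3^8, det 0 — tricolorable
note: w = 0 shifts under R1 moves; the (-A^3)^(0) factor cancels that in V


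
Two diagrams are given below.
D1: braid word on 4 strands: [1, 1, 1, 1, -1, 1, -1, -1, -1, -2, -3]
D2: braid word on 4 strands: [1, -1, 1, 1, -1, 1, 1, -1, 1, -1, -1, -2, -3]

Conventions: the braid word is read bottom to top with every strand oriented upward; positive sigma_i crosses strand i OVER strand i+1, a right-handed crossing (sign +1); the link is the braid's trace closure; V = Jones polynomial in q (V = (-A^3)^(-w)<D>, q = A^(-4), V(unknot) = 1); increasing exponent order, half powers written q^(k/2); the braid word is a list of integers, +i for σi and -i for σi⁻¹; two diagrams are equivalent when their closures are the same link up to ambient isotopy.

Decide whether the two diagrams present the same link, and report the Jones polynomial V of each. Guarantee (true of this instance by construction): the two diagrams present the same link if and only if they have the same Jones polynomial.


equivalent: yes
D1 (bracket -A^-3; 11 crossings at w = -1): V = 1
V(D2) = 1  [13 crossings, <D> = -A^-3, w = -1]
observation: all 2 diagrams share one V(q), hence one class


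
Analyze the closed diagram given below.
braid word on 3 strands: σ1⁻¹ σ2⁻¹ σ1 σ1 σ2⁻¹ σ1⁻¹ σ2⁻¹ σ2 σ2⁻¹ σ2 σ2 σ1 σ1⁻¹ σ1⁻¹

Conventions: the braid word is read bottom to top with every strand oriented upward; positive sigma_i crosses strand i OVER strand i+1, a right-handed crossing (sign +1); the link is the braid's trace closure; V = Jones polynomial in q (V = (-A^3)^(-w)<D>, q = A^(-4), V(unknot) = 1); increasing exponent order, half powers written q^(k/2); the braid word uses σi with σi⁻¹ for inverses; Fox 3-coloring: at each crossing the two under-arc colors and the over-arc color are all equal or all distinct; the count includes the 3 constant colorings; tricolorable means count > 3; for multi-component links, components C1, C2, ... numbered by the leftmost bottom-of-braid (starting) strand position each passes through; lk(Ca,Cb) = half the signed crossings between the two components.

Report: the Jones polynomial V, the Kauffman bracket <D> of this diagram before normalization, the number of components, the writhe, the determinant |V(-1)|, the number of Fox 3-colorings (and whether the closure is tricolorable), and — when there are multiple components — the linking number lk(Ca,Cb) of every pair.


V(q) = -q^-5 + q^-4 - q^-3 + 2q^-2 - q^-1 + 2 - q
bracket: -A^-10 + 2A^-6 - A^-2 + 2A^2 - A^6 + A^10 - A^14, w = -2
1 component, writhe -2, over 14 crossings
det 9, colorings 9 of 3^14 — tricolorable
observation: V spans 6 powers of q: at least 6 crossings in any diagram


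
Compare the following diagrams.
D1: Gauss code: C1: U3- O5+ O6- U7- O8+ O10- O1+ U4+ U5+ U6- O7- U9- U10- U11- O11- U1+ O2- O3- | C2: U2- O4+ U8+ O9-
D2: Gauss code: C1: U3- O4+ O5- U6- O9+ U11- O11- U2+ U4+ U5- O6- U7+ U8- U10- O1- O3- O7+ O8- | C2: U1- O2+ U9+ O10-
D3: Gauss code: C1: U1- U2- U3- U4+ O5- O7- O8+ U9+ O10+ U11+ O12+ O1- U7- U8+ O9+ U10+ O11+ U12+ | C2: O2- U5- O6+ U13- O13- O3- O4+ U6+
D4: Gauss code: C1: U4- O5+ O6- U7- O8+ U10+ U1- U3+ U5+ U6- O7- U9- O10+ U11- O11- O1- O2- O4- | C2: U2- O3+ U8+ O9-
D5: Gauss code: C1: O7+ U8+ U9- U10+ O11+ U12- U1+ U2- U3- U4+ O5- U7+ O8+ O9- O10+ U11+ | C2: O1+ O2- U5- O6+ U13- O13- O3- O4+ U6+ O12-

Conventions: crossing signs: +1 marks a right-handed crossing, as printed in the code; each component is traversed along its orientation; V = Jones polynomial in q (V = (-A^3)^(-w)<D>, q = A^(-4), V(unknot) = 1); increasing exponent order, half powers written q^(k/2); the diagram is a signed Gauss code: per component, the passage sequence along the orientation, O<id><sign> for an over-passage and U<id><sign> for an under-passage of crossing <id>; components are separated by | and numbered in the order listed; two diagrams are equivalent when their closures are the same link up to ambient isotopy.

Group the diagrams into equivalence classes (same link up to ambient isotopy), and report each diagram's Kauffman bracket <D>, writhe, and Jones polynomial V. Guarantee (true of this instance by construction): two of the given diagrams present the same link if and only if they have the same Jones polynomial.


grouping into links: {D1, D2, D4} | {D3, D5}
V(D1) = q^(-7/2) - 2q^(-5/2) + q^(-3/2) - 2q^(-1/2) + q^(1/2) - q^(3/2)  (w -3, c 11, <D> = A^-15 - A^-11 + 2A^-7 - A^-3 + 2A - A^5)
V(D2) = q^(-7/2) - 2q^(-5/2) + q^(-3/2) - 2q^(-1/2) + q^(1/2) - q^(3/2)  [11 crossings, <D> = A^-15 - A^-11 + 2A^-7 - A^-3 + 2A - A^5, w = -3]
D3 (bracket -A^-11 + A^-7 - A^-3 + 2A + A^9; 13 crossings at w = +1): V = -q^(-3/2) - 2q^(1/2) + q^(3/2) - q^(5/2) + q^(7/2)
V(D4) = q^(-7/2) - 2q^(-5/2) + q^(-3/2) - 2q^(-1/2) + q^(1/2) - q^(3/2)  [11 crossings, <D> = A^-15 - A^-11 + 2A^-7 - A^-3 + 2A - A^5, w = -3]
V(D5) = -q^(-3/2) - 2q^(1/2) + q^(3/2) - q^(5/2) + q^(7/2)  (w +1, c 13, <D> = -A^-11 + A^-7 - A^-3 + 2A + A^9)
why: comparing 5 Jones polynomials yields 2 groups


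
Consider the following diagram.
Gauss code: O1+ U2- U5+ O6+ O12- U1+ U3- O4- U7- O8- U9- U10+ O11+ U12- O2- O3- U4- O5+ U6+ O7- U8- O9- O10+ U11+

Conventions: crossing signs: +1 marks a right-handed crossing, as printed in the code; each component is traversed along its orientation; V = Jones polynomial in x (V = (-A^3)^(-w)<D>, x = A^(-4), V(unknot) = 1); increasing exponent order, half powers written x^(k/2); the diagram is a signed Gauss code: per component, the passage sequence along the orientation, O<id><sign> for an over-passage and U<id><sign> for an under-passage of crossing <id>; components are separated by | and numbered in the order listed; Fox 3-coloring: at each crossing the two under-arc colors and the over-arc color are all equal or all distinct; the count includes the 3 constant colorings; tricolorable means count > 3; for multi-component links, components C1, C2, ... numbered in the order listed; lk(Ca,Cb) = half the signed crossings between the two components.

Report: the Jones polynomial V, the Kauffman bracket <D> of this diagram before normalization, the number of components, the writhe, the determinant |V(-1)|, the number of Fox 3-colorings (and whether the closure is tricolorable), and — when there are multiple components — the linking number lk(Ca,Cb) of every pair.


V(x) = -x^-5 + x^-4 - x^-3 + 2x^-2 - x^-1 + 2 - x
bracket: -A^-10 + 2A^-6 - A^-2 + 2A^2 - A^6 + A^10 - A^14, w = -2
1 component, writhe -2, over 12 crossings
det 9, colorings 9 of 3^12 — tricolorable
observation: det 9 = |V(-1)|; divisible by 3, so tricolorable


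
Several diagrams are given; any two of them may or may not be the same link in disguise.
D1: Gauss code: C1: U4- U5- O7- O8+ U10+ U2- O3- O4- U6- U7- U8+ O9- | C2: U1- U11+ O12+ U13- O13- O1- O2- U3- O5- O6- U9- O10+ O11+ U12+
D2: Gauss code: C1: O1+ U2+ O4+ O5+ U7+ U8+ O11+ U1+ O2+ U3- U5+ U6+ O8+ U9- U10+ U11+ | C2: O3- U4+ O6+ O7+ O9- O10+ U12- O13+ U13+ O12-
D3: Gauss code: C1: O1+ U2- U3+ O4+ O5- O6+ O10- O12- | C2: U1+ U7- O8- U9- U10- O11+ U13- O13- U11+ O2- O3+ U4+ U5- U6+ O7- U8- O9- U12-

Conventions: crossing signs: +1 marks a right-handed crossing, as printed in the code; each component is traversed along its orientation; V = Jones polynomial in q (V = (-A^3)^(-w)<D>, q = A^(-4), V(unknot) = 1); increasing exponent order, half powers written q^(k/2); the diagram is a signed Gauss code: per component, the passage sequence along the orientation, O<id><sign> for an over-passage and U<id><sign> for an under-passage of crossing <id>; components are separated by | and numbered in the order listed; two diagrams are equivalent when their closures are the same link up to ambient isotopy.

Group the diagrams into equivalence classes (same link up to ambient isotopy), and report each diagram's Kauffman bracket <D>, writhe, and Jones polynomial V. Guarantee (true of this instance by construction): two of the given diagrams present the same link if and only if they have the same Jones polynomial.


equivalence classes: {D1} | {D2} | {D3}
D1 (bracket A^-9 + A^-1 - A^3 + A^7; 13 crossings at w = -5): V = -q^(-11/2) + q^(-9/2) - q^(-7/2) - q^(-3/2)
V(D2) = -q^(5/2) - 2q^(9/2) + q^(11/2) - 2q^(13/2) + 2q^(15/2) - q^(17/2) + q^(19/2)  (w +7, c 13, <D> = -A^-17 + A^-13 - 2A^-9 + 2A^-5 - A^-1 + 2A^3 + A^11)
D3 (bracket A^-7 + A^-3 + A - A^9; 13 crossings at w = -3): V = q^(-9/2) - q^(-5/2) - q^(-3/2) - q^(-1/2)
key observation: V(q) takes 3 values over 3 diagrams, fixing the grouping


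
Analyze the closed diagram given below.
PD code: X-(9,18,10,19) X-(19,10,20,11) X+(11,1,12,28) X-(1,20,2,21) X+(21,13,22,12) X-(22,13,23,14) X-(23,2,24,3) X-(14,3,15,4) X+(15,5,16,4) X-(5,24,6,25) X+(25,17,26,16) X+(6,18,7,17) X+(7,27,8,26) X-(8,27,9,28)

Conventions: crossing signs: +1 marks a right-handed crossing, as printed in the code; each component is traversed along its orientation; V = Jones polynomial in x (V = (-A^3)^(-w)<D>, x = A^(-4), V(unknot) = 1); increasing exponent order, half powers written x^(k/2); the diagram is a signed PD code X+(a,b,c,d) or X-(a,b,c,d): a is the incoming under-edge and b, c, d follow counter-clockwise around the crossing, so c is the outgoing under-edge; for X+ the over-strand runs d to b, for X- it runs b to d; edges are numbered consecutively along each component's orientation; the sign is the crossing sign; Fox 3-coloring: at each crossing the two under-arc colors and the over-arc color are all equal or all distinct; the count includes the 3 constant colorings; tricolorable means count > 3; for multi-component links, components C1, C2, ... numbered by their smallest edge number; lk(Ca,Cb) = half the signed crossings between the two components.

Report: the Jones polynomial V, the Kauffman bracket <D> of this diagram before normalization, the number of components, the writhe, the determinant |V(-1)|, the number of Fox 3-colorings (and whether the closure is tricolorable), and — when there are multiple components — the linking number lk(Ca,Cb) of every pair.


V = x^-5 - 2x^-4 + 2x^-3 - 2x^-2 + 2x^-1 - 1 + x
<D> = A^-10 - A^-6 + 2A^-2 - 2A^2 + 2A^6 - 2A^10 + A^14 (w = -2)
1 component over 14 crossings, w = -2
3 Fox colorings among 3^14, |V(-1)| = 11: not tricolorable
why: w = -2 shifts under R1 moves; the (-A^3)^(2) factor cancels that in V


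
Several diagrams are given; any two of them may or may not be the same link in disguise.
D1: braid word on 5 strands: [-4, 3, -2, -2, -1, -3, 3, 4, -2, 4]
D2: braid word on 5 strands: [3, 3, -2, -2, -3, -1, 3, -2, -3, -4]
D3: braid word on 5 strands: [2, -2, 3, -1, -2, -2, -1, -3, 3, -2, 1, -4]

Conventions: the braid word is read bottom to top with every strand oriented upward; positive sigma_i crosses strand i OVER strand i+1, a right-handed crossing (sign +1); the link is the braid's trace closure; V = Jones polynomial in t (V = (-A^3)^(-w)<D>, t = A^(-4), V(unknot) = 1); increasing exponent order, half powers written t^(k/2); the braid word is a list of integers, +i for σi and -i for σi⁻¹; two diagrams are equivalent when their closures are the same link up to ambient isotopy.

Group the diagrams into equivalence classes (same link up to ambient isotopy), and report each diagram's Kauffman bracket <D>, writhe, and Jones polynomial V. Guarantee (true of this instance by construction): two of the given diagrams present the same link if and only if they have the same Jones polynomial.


equivalence classes: {D1, D2, D3}
D1 (bracket A^-2 + A^6 - A^10; 10 crossings at w = -2): V = -t^-4 + t^-3 + t^-1
V(D2) = -t^-4 + t^-3 + t^-1  [10 crossings, <D> = A^-8 + 1 - A^4, w = -4]
D3 (bracket A^-8 + 1 - A^4; 12 crossings at w = -4): V = -t^-4 + t^-3 + t^-1
key observation: all 3 diagrams share one V(t), hence one class


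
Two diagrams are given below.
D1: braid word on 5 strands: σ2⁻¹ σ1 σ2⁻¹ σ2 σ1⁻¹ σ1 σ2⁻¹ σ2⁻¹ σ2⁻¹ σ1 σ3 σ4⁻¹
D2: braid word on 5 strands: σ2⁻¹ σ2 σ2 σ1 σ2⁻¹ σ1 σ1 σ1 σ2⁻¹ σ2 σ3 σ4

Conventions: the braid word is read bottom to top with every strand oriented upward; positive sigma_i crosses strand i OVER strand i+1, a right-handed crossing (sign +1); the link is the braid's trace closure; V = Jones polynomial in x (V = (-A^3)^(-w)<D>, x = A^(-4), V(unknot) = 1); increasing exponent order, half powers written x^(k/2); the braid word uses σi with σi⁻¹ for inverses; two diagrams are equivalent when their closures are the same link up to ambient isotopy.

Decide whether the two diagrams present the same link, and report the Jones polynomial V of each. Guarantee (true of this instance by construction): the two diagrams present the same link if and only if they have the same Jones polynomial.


same link: no
V(D1) = x^-5 - 2x^-4 + 2x^-3 - 2x^-2 + 2x^-1 - 1 + x  [12 crossings, <D> = A^-10 - A^-6 + 2A^-2 - 2A^2 + 2A^6 - 2A^10 + A^14, w = -2]
V(D2) = x + x^3 - x^4  [12 crossings, <D> = -A^2 + A^6 + A^14, w = +6]
insight: comparing 2 Jones polynomials yields 2 groups


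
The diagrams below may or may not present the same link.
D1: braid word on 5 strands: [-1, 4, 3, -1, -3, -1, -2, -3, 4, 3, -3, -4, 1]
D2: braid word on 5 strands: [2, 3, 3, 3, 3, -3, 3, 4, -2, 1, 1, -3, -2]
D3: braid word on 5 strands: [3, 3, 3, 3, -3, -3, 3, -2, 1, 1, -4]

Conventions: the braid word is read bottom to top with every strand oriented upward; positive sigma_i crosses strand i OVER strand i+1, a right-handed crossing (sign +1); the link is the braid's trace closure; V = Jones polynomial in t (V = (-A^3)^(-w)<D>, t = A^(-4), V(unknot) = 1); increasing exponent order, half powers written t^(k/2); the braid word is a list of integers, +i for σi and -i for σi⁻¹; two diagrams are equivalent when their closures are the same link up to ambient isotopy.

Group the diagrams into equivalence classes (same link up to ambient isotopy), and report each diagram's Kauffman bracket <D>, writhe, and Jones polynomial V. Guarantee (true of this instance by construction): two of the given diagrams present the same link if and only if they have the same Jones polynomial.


equivalence classes: {D1} | {D2, D3}
D1 (bracket A^-7 + A; 13 crossings at w = -3): V = -t^(-5/2) - t^(-1/2)
V(D2) = -t^(3/2) - 2t^(7/2) + t^(9/2) - t^(11/2) + t^(13/2)  (w +5, c 13, <D> = -A^-11 + A^-7 - A^-3 + 2A + A^9)
V(D3) = -t^(3/2) - 2t^(7/2) + t^(9/2) - t^(11/2) + t^(13/2)  (w +3, c 11, <D> = -A^-17 + A^-13 - A^-9 + 2A^-5 + A^3)
observation: V(t) takes 2 values over 3 diagrams, fixing the grouping


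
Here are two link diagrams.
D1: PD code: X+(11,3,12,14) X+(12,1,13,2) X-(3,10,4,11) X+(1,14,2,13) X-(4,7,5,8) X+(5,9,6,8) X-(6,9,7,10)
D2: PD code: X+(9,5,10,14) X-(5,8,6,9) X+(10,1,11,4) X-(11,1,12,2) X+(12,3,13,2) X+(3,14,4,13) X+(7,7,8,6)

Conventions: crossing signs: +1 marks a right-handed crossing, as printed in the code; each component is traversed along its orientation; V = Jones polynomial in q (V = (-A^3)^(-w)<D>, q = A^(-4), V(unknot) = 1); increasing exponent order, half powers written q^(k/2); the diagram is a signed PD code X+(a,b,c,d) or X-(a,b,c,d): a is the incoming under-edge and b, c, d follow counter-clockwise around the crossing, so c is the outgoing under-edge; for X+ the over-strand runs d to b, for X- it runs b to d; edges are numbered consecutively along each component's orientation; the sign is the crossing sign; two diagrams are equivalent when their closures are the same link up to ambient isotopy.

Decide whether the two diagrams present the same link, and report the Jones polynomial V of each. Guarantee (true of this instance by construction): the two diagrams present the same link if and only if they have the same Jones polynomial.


same link: yes
V(D1) = -q^(1/2) - q^(5/2)  [7 crossings, <D> = A^-7 + A, w = +1]
V(D2) = -q^(1/2) - q^(5/2)  (w +3, c 7, <D> = A^-1 + A^7)
note: all 2 diagrams share one V(q), hence one class


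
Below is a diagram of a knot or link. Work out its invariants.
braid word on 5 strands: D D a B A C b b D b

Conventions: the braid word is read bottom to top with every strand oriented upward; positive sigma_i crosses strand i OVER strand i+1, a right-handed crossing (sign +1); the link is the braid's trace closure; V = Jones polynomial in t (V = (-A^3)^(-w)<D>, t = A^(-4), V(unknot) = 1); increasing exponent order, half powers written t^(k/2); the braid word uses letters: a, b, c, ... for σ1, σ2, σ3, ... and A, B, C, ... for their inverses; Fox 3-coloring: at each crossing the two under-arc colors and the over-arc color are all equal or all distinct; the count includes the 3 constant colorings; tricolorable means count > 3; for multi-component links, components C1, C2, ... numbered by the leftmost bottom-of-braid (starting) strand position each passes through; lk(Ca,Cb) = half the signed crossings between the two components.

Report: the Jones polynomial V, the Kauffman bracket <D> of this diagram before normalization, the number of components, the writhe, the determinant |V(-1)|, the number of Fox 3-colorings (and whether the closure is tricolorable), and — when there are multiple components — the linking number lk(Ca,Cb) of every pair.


Jones polynomial: V(t) = -t^-3 + t^-2 - t^-1 + 3 - t + t^2 - t^3
<D> = -A^-18 + A^-14 - A^-10 + 3A^-6 - A^-2 + A^2 - A^6; writhe -2
components 1, writhe -2 (10 crossings)
3-colorings: 27 of 3^10, det 9 — tricolorable
note: the span of V is 6, forcing >= 6 crossings in any diagram


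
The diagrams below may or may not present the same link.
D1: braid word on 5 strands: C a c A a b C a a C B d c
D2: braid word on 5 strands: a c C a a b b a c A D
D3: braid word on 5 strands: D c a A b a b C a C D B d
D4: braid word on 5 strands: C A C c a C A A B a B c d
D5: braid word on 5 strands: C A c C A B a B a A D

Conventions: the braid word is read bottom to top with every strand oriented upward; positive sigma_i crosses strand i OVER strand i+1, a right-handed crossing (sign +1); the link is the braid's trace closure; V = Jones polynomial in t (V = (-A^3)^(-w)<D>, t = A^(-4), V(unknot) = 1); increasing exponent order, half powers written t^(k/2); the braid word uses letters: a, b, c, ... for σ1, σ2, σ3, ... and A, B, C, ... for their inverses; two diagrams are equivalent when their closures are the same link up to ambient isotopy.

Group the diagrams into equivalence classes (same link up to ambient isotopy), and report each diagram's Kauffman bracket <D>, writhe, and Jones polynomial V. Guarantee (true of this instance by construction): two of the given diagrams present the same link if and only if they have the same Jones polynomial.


grouping into links: {D1, D3} | {D2} | {D4, D5}
V(D1) = -t^(-3/2) + t^(-1/2) - 2t^(1/2) + t^(3/2) - 2t^(5/2) + t^(7/2)  (w +3, c 13, <D> = -A^-5 + 2A^-1 - A^3 + 2A^7 - A^11 + A^15)
V(D2) = -t^(3/2) - 2t^(7/2) + t^(9/2) - t^(11/2) + t^(13/2)  [11 crossings, <D> = -A^-11 + A^-7 - A^-3 + 2A + A^9, w = +5]
V(D3) = -t^(-3/2) + t^(-1/2) - 2t^(1/2) + t^(3/2) - 2t^(5/2) + t^(7/2)  (w +1, c 13, <D> = -A^-11 + 2A^-7 - A^-3 + 2A - A^5 + A^9)
V(D4) = -t^(-9/2) - t^(-5/2) + t^(-3/2) - t^(-1/2)  (w -3, c 13, <D> = A^-7 - A^-3 + A + A^9)
V(D5) = -t^(-9/2) - t^(-5/2) + t^(-3/2) - t^(-1/2)  (w -5, c 11, <D> = A^-13 - A^-9 + A^-5 + A^3)
why: 3 values of V(t) split the 5 diagrams


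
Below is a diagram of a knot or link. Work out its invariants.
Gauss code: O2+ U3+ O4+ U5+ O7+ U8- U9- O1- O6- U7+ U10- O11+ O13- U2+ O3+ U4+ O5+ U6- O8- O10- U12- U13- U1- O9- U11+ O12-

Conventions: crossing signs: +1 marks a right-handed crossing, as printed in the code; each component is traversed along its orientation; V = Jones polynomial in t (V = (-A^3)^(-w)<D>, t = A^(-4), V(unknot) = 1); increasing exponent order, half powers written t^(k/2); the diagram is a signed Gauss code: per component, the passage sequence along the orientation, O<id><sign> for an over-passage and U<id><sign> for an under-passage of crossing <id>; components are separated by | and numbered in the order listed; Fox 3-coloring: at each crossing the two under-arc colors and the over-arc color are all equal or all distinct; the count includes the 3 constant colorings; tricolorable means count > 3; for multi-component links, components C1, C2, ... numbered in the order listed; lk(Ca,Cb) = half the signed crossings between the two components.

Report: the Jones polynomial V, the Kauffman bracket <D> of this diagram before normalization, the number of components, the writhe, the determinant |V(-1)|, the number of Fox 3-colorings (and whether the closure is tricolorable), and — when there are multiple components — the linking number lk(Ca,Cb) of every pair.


V = t^-5 - 2t^-4 + 3t^-3 - 4t^-2 + 5t^-1 - 5 + 5t - 4t^2 + 3t^3 - 2t^4 + t^5
<D> = -A^-23 + 2A^-19 - 3A^-15 + 4A^-11 - 5A^-7 + 5A^-3 - 5A + 4A^5 - 3A^9 + 2A^13 - A^17 (w = -1)
1 component over 13 crossings, w = -1
3 Fox colorings among 3^13, |V(-1)| = 35: not tricolorable
why: w = -1 (over 13 crossings) is diagram-only; (-A^3)^(1) removes it from V


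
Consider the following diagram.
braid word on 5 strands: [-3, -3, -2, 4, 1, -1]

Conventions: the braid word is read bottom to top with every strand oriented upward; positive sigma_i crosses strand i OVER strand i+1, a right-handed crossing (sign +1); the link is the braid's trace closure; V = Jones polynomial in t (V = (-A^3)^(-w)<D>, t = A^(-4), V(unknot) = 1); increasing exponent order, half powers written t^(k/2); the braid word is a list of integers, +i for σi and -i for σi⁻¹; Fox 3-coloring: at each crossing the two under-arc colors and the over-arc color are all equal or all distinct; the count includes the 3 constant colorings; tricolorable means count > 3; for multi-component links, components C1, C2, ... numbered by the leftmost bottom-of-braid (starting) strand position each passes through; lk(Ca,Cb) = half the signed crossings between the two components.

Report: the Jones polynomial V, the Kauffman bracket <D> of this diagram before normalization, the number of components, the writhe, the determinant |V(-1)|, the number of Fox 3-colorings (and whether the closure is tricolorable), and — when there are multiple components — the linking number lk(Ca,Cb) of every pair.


Jones polynomial: V(t) = t^-3 + t^-2 + t^-1 + 1
<D> = A^-6 + A^-2 + A^2 + A^6; writhe -2
components 3, writhe -2 (6 crossings)
linking number lk(C1,C2) = 0
lk(C1,C3): 0
lk(C2,C3) = -1
3-colorings: 9 of 3^7, det 0 — tricolorable
note: det 0 = |V(-1)|; divisible by 3, so tricolorable


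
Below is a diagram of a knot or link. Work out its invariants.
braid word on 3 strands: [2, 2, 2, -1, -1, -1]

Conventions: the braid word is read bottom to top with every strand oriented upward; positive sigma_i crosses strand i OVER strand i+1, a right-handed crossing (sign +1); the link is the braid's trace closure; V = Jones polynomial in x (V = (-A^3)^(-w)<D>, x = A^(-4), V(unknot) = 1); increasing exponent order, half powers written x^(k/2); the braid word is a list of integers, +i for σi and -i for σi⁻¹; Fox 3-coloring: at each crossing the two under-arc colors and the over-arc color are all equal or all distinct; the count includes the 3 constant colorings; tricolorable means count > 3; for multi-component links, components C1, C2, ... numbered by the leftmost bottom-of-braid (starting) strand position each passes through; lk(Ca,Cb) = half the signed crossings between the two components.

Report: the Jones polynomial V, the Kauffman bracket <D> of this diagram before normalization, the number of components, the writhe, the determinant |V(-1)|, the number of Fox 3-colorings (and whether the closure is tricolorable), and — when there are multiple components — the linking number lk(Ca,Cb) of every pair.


V = -x^-3 + x^-2 - x^-1 + 3 - x + x^2 - x^3
<D> = -A^-12 + A^-8 - A^-4 + 3 - A^4 + A^8 - A^12 (w = 0)
1 component over 6 crossings, w = 0
27 Fox colorings among 3^6, |V(-1)| = 9: tricolorable
why: w = 0 shifts under R1 moves; the (-A^3)^(0) factor cancels that in V


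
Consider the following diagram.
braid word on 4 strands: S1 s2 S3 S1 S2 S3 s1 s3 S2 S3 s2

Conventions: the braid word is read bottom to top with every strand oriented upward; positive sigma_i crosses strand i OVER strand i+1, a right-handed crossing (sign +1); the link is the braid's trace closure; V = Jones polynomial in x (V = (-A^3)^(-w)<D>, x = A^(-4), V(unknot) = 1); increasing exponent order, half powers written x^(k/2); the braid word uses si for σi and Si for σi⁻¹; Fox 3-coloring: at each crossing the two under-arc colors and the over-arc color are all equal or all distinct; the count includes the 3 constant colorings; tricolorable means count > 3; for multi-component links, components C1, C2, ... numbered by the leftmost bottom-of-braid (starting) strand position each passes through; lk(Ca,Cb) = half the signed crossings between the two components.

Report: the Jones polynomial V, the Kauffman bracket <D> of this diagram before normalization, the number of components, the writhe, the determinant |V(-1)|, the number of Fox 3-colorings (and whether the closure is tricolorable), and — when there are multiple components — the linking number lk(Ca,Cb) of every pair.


V = x^-6 - x^-5 + x^-4 - 2x^-3 + x^-2 - x^-1 + 2
<D> = -2A^-9 + A^-5 - A^-1 + 2A^3 - A^7 + A^11 - A^15 (w = -3)
1 component over 11 crossings, w = -3
27 Fox colorings among 3^11, |V(-1)| = 9: tricolorable
why: the span of V is 6, forcing >= 6 crossings in any diagram


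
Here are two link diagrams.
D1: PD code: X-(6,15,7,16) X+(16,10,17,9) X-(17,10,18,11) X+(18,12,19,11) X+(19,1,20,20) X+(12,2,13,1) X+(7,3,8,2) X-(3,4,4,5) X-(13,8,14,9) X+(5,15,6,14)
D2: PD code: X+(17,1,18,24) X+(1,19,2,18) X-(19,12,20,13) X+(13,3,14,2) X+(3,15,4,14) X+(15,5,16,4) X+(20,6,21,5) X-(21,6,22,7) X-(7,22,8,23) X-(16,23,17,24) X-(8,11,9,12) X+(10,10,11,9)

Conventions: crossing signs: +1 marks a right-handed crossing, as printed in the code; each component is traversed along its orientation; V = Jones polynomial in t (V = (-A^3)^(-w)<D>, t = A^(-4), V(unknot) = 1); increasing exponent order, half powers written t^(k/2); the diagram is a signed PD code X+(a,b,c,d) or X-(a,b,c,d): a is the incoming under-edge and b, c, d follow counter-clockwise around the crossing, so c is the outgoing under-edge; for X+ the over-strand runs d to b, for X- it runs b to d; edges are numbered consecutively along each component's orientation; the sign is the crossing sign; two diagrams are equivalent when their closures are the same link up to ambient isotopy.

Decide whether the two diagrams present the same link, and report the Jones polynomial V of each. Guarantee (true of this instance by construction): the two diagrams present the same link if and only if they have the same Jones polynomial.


equivalent: no
D1 (bracket A^6; 10 crossings at w = +2): V = 1
V(D2) = t^-1 - 1 + 2t - 2t^2 + 2t^3 - 2t^4 + t^5  (w +2, c 12, <D> = A^-14 - 2A^-10 + 2A^-6 - 2A^-2 + 2A^2 - A^6 + A^10)
key observation: 2 values of V(t) split the 2 diagrams


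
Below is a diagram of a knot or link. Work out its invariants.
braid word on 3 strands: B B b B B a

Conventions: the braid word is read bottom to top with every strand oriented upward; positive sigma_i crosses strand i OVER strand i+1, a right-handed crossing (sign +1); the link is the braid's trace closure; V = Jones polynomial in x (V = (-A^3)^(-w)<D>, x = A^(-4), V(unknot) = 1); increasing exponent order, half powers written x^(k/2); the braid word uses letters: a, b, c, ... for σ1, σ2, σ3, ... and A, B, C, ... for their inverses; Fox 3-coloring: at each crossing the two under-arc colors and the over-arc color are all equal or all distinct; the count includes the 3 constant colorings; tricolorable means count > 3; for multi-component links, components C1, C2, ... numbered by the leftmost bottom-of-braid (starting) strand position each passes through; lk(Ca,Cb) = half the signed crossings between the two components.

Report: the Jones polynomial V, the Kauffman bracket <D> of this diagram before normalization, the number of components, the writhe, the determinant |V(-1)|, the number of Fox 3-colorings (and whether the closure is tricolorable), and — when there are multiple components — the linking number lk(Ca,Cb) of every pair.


Jones polynomial: V(x) = -x^-4 + x^-3 + x^-1
<D> = A^-2 + A^6 - A^10; writhe -2
components 1, writhe -2 (6 crossings)
3-colorings: 9 of 3^6, det 3 — tricolorable
note: inverse pairs cancel, leaving σ2⁻¹ σ2⁻¹ σ2⁻¹ σ1


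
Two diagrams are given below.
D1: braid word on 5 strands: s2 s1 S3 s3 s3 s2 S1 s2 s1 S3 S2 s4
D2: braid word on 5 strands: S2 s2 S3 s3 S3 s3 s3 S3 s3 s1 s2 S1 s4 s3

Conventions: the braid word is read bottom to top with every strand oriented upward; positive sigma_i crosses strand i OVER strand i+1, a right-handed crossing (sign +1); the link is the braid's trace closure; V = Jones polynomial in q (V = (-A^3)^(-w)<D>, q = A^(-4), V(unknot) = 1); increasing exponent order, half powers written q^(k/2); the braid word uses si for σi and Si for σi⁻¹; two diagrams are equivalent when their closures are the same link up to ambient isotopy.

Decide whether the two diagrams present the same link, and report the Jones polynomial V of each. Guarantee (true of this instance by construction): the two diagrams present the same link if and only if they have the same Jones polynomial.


same link: no
V(D1) = 1 + q^3 + q^4 + q^5  [12 crossings, <D> = A^-8 + A^-4 + 1 + A^12, w = +4]
D2 (bracket 1 + A^4 + A^8 + A^12; 14 crossings at w = +4): V = 1 + q + q^2 + q^3
note: V(q) takes 2 values over 2 diagrams, fixing the grouping


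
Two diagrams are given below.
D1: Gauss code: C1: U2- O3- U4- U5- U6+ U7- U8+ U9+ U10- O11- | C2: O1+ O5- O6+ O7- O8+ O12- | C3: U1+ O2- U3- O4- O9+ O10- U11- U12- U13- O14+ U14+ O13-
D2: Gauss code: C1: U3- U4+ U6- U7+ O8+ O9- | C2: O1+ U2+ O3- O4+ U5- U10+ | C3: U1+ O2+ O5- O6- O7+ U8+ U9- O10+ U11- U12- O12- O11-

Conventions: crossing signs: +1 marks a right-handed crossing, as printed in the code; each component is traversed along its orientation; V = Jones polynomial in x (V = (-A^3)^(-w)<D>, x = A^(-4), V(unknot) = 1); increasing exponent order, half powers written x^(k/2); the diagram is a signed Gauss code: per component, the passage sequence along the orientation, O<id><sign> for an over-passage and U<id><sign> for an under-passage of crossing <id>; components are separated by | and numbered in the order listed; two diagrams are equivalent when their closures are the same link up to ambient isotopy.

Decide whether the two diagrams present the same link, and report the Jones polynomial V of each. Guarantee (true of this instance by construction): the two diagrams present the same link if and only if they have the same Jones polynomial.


same link: no
V(D1) = x^-6 + x^-3 + x^-2 + x^-1  [14 crossings, <D> = A^-8 + A^-4 + 1 + A^12, w = -4]
D2 (bracket A^-12 + A^-8 + A^-4 + 1; 12 crossings at w = 0): V = 1 + x + x^2 + x^3
note: V(x) takes 2 values over 2 diagrams, fixing the grouping


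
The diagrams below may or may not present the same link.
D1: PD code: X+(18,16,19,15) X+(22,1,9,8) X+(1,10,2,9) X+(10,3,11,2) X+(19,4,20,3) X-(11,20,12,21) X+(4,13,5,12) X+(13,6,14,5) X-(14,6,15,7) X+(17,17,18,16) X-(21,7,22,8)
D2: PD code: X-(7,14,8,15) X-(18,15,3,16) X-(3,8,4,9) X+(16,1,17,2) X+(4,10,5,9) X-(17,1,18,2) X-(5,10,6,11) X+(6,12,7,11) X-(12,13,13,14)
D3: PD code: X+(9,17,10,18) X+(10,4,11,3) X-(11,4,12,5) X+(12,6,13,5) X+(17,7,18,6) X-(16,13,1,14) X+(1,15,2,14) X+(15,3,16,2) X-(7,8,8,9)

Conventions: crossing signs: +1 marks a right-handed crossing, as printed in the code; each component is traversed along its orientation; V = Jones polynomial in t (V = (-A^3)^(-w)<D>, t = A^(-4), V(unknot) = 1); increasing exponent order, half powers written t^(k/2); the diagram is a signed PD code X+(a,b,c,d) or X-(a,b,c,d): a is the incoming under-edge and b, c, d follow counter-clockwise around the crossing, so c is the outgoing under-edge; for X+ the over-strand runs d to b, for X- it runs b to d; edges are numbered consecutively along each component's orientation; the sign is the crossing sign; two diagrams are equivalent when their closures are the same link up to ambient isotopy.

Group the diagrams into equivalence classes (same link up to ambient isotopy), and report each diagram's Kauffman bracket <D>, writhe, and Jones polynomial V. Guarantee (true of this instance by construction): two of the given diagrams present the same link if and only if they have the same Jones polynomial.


classes: {D1} | {D2} | {D3}
V(D1) = -t^(1/2) + t^(3/2) - t^(5/2) - t^(9/2)  [11 crossings, <D> = A^-3 + A^5 - A^9 + A^13, w = +5]
V(D2) = -t^(-1/2) - t^(1/2)  [9 crossings, <D> = A^-11 + A^-7, w = -3]
V(D3) = -t^(1/2) - t^(5/2)  [9 crossings, <D> = A^-1 + A^7, w = +3]
note: 3 classes among 3 diagrams; unequal V(t) rules out equality


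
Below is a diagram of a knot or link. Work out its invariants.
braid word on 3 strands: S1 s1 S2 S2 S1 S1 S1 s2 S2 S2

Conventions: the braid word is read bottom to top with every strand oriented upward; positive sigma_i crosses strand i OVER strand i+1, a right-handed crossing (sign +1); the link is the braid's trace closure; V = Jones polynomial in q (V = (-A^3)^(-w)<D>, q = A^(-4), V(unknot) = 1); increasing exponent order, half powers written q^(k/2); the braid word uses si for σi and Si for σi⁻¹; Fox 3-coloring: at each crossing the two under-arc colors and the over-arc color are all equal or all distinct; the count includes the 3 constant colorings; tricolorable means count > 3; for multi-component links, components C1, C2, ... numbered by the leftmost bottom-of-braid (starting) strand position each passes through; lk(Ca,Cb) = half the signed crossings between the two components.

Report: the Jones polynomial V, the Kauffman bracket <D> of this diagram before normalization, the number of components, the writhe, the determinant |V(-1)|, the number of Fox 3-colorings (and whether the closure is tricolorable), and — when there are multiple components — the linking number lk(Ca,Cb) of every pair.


V = q^-8 - 2q^-7 + q^-6 - 2q^-5 + 2q^-4 + q^-2
<D> = A^-10 + 2A^-2 - 2A^2 + A^6 - 2A^10 + A^14 (w = -6)
1 component over 10 crossings, w = -6
27 Fox colorings among 3^10, |V(-1)| = 9: tricolorable
why: the word shrinks to σ2⁻¹ σ2⁻¹ σ1⁻¹ σ1⁻¹ σ1⁻¹ σ2⁻¹ after cancelling


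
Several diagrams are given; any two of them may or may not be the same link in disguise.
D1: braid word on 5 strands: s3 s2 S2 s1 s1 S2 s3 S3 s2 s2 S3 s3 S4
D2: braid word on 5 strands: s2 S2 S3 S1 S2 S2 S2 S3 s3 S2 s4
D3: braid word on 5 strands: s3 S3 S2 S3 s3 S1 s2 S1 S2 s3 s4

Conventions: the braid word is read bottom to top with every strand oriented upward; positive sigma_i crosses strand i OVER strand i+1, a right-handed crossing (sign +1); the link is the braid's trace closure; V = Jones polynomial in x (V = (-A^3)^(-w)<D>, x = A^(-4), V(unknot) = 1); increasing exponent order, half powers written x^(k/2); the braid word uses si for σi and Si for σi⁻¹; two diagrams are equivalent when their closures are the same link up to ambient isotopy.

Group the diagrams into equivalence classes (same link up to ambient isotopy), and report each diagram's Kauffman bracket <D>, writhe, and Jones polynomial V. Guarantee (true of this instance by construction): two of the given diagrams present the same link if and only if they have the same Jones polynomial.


equivalence classes: {D1} | {D2} | {D3}
D1 (bracket A^-1 + A^7; 13 crossings at w = +3): V = -x^(1/2) - x^(5/2)
V(D2) = -x^(-11/2) + x^(-9/2) - x^(-7/2) - x^(-3/2)  [11 crossings, <D> = A^-9 + A^-1 - A^3 + A^7, w = -5]
V(D3) = -x^(-9/2) - x^(-5/2) + x^(-3/2) - x^(-1/2)  (w -1, c 11, <D> = A^-1 - A^3 + A^7 + A^15)
observation: comparing 3 Jones polynomials yields 3 groups


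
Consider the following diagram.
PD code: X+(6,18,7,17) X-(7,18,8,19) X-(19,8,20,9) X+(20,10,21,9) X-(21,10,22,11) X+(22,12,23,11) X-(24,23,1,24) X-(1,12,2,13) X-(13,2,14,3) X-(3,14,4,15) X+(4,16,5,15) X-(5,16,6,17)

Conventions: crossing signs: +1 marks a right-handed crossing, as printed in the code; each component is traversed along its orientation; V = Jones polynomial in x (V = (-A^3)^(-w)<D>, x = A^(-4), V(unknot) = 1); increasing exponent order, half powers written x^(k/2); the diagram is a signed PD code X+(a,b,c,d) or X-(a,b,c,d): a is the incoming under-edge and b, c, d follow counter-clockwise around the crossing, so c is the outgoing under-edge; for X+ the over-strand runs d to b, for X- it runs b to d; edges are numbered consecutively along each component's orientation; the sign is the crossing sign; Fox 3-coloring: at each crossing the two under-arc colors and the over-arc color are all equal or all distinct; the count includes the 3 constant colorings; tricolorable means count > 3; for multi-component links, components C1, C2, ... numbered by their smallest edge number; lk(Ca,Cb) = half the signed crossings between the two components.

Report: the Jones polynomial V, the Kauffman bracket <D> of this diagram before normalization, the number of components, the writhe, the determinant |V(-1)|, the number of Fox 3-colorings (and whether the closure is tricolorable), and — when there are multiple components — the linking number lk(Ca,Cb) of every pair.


Jones polynomial: V(x) = -x^-4 + x^-3 + x^-1
<D> = A^-8 + 1 - A^4; writhe -4
components 1, writhe -4 (12 crossings)
3-colorings: 9 of 3^12, det 3 — tricolorable
note: det 3 = |V(-1)|; divisible by 3, so tricolorable


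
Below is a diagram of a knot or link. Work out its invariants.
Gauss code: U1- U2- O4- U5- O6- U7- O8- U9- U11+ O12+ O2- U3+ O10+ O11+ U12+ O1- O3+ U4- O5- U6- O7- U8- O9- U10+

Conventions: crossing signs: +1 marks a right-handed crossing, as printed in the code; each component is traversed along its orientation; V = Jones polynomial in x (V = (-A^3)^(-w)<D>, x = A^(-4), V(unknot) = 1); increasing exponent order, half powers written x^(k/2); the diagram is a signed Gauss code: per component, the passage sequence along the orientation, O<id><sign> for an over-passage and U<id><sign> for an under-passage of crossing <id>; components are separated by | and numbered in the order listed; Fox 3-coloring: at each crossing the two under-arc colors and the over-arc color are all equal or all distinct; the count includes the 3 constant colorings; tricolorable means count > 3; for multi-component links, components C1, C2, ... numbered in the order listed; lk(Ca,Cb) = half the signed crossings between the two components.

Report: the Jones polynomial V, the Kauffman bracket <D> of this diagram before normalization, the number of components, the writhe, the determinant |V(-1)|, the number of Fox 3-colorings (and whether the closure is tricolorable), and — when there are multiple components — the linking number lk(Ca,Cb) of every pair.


V = -x^-9 + x^-8 - 2x^-7 + 3x^-6 - 3x^-5 + 3x^-4 - 2x^-3 + 3x^-2 - x^-1 + 1 - x
<D> = -A^-16 + A^-12 - A^-8 + 3A^-4 - 2 + 3A^4 - 3A^8 + 3A^12 - 2A^16 + A^20 - A^24 (w = -4)
1 component over 12 crossings, w = -4
9 Fox colorings among 3^12, |V(-1)| = 21: tricolorable
why: w = -4 shifts under R1 moves; the (-A^3)^(4) factor cancels that in V
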